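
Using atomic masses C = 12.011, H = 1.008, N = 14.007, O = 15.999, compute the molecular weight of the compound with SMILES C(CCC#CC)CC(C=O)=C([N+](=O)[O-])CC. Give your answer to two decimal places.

223.27

Molecular formula: C12H17NO3.
M = 12×12.011 + 17×1.008 + 1×14.007 + 3×15.999 = 223.27 g/mol.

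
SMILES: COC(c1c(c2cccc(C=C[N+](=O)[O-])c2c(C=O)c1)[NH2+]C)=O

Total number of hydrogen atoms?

Hydrogens are implicit in SMILES; fill each atom to its normal valence:
  6 × C (aromatic): no H
  4 × C (aromatic): 1 H each → 4
  4 × O: no H
  3 × C: 1 H each → 3
  2 × C: 3 H each → 6
  1 × C: no H
  1 × N (charge +1): 2 H
  1 × N (charge +1): no H
  1 × O (charge -1): no H
  Total hydrogens = 15.

15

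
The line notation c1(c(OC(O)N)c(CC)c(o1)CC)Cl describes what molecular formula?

Heavy atoms from the SMILES: 9 C, 1 Cl, 1 N, 3 O.
Implicit hydrogens by atom environment:
  4 × C (aromatic): no H
  2 × C: 3 H each → 6
  2 × C: 2 H each → 4
  1 × C: 1 H
  1 × Cl: no H
  1 × N: 2 H
  1 × O: 1 H
  1 × O (aromatic): no H
  1 × O: no H
  Total hydrogens = 14.
Molecular formula: C9H14ClNO3

C9H14ClNO3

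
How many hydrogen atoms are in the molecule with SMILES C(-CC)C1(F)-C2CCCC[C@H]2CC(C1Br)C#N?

Hydrogens are implicit in SMILES; fill each atom to its normal valence:
  7 × C: 2 H each → 14
  4 × C: 1 H each → 4
  2 × C: no H
  1 × Br: no H
  1 × C: 3 H
  1 × F: no H
  1 × N: no H
  Total hydrogens = 21.

21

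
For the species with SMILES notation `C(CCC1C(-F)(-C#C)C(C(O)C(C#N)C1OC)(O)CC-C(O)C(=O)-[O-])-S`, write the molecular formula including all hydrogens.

Heavy atoms from the SMILES: 17 C, 1 F, 1 N, 6 O, 1 S.
Implicit hydrogens by atom environment:
  6 × C: 1 H each → 6
  5 × C: 2 H each → 10
  5 × C: no H
  3 × O: 1 H each → 3
  2 × O: no H
  1 × C: 3 H
  1 × F: no H
  1 × N: no H
  1 × O (charge -1): no H
  1 × S: 1 H
  Total hydrogens = 23.
Net charge -1.
Molecular formula: C17H23FNO6S-

C17H23FNO6S-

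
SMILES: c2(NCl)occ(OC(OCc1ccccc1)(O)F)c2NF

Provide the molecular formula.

C12H11ClF2N2O4

Heavy atoms from the SMILES: 12 C, 1 Cl, 2 F, 2 N, 4 O.
Implicit hydrogens by atom environment:
  6 × C (aromatic): 1 H each → 6
  4 × C (aromatic): no H
  2 × F: no H
  2 × N: 1 H each → 2
  2 × O: no H
  1 × C: 2 H
  1 × C: no H
  1 × Cl: no H
  1 × O: 1 H
  1 × O (aromatic): no H
  Total hydrogens = 11.
Molecular formula: C12H11ClF2N2O4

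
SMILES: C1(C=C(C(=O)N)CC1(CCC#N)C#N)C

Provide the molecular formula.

Heavy atoms from the SMILES: 11 C, 3 N, 1 O.
Implicit hydrogens by atom environment:
  5 × C: no H
  3 × C: 2 H each → 6
  2 × C: 1 H each → 2
  2 × N: no H
  1 × C: 3 H
  1 × N: 2 H
  1 × O: no H
  Total hydrogens = 13.
Molecular formula: C11H13N3O

C11H13N3O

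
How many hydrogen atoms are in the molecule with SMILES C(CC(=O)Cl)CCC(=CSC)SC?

Hydrogens are implicit in SMILES; fill each atom to its normal valence:
  4 × C: 2 H each → 8
  2 × C: 3 H each → 6
  2 × C: no H
  2 × S: no H
  1 × C: 1 H
  1 × Cl: no H
  1 × O: no H
  Total hydrogens = 15.

15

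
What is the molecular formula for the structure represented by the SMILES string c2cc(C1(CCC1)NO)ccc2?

C10H13NO

Heavy atoms from the SMILES: 10 C, 1 N, 1 O.
Implicit hydrogens by atom environment:
  5 × C (aromatic): 1 H each → 5
  3 × C: 2 H each → 6
  1 × C: no H
  1 × C (aromatic): no H
  1 × N: 1 H
  1 × O: 1 H
  Total hydrogens = 13.
Molecular formula: C10H13NO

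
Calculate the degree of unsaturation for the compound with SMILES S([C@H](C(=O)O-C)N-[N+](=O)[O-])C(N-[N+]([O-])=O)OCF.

Molecular formula from the SMILES: C5H9FN4O7S.
DoU = (2C + 2 + N − H − X)/2 = (2·5 + 2 + 4 − 9 − 1)/2 = 6/2 = 3.
(Structurally: 0 ring(s) + 3 π bond(s) = 3.)

3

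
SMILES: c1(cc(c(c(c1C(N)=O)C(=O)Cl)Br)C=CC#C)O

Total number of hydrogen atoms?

7

Hydrogens are implicit in SMILES; fill each atom to its normal valence:
  5 × C (aromatic): no H
  3 × C: 1 H each → 3
  3 × C: no H
  2 × O: no H
  1 × Br: no H
  1 × C (aromatic): 1 H
  1 × Cl: no H
  1 × N: 2 H
  1 × O: 1 H
  Total hydrogens = 7.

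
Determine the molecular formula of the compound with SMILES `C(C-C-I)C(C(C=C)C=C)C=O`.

C10H15IO

Heavy atoms from the SMILES: 10 C, 1 I, 1 O.
Implicit hydrogens by atom environment:
  5 × C: 2 H each → 10
  5 × C: 1 H each → 5
  1 × I: no H
  1 × O: no H
  Total hydrogens = 15.
Molecular formula: C10H15IO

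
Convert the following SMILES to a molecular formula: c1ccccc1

Heavy atoms from the SMILES: 6 C.
Implicit hydrogens by atom environment:
  6 × C (aromatic): 1 H each → 6
  Total hydrogens = 6.
Molecular formula: C6H6

C6H6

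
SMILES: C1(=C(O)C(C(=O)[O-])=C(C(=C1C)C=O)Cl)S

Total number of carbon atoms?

The symbol for carbon appears 9 times in the SMILES. (Cl is a single chlorine, not C + l.)

9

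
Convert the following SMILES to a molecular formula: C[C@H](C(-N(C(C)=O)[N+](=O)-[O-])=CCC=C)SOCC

Heavy atoms from the SMILES: 11 C, 2 N, 4 O, 1 S.
Implicit hydrogens by atom environment:
  3 × C: 3 H each → 9
  3 × C: 2 H each → 6
  3 × C: 1 H each → 3
  3 × O: no H
  2 × C: no H
  1 × N: no H
  1 × N (charge +1): no H
  1 × O (charge -1): no H
  1 × S: no H
  Total hydrogens = 18.
Molecular formula: C11H18N2O4S

C11H18N2O4S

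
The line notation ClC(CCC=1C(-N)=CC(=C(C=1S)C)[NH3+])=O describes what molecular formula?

Heavy atoms from the SMILES: 10 C, 1 Cl, 2 N, 1 O, 1 S.
Implicit hydrogens by atom environment:
  5 × C (aromatic): no H
  2 × C: 2 H each → 4
  1 × C: 3 H
  1 × C (aromatic): 1 H
  1 × C: no H
  1 × Cl: no H
  1 × N (charge +1): 3 H
  1 × N: 2 H
  1 × O: no H
  1 × S: 1 H
  Total hydrogens = 14.
Net charge +1.
Molecular formula: C10H14ClN2OS+

C10H14ClN2OS+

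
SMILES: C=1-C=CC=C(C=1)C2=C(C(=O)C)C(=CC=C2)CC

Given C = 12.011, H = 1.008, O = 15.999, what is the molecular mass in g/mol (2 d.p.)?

224.30

Molecular formula: C16H16O.
M = 16×12.011 + 16×1.008 + 1×15.999 = 224.30 g/mol.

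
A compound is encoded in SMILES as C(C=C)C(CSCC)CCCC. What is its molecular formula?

Heavy atoms from the SMILES: 11 C, 1 S.
Implicit hydrogens by atom environment:
  7 × C: 2 H each → 14
  2 × C: 3 H each → 6
  2 × C: 1 H each → 2
  1 × S: no H
  Total hydrogens = 22.
Molecular formula: C11H22S

C11H22S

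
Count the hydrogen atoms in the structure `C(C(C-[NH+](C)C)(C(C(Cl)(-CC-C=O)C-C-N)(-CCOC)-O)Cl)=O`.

Hydrogens are implicit in SMILES; fill each atom to its normal valence:
  7 × C: 2 H each → 14
  3 × C: 3 H each → 9
  3 × C: no H
  3 × O: no H
  2 × C: 1 H each → 2
  2 × Cl: no H
  1 × N: 2 H
  1 × N (charge +1): 1 H
  1 × O: 1 H
  Total hydrogens = 29.

29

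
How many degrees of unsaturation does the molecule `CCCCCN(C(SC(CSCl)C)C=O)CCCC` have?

1

Molecular formula from the SMILES: C14H28ClNOS2.
DoU = (2C + 2 + N − H − X)/2 = (2·14 + 2 + 1 − 28 − 1)/2 = 2/2 = 1.
(Structurally: 0 ring(s) + 1 π bond(s) = 1.)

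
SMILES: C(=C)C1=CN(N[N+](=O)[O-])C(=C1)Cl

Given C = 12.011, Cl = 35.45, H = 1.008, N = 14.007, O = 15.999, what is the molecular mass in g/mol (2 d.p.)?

187.58

Molecular formula: C6H6ClN3O2.
M = 6×12.011 + 1×35.45 + 6×1.008 + 3×14.007 + 2×15.999 = 187.58 g/mol.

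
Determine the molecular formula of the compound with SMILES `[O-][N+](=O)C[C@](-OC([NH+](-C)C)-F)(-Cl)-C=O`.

Heavy atoms from the SMILES: 6 C, 1 Cl, 1 F, 2 N, 4 O.
Implicit hydrogens by atom environment:
  3 × O: no H
  2 × C: 3 H each → 6
  2 × C: 1 H each → 2
  1 × C: 2 H
  1 × C: no H
  1 × Cl: no H
  1 × F: no H
  1 × N (charge +1): 1 H
  1 × N (charge +1): no H
  1 × O (charge -1): no H
  Total hydrogens = 11.
Net charge +1.
Molecular formula: C6H11ClFN2O4+

C6H11ClFN2O4+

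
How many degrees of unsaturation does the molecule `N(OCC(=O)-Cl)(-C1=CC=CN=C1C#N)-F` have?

Molecular formula from the SMILES: C8H5ClFN3O2.
DoU = (2C + 2 + N − H − X)/2 = (2·8 + 2 + 3 − 5 − 2)/2 = 14/2 = 7.
(Structurally: 1 ring(s) + 6 π bond(s) = 7.)

7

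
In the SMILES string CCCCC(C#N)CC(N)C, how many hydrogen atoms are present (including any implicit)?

Hydrogens are implicit in SMILES; fill each atom to its normal valence:
  4 × C: 2 H each → 8
  2 × C: 3 H each → 6
  2 × C: 1 H each → 2
  1 × C: no H
  1 × N: 2 H
  1 × N: no H
  Total hydrogens = 18.

18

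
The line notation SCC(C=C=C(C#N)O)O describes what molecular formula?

C6H7NO2S

Heavy atoms from the SMILES: 6 C, 1 N, 2 O, 1 S.
Implicit hydrogens by atom environment:
  3 × C: no H
  2 × C: 1 H each → 2
  2 × O: 1 H each → 2
  1 × C: 2 H
  1 × N: no H
  1 × S: 1 H
  Total hydrogens = 7.
Molecular formula: C6H7NO2S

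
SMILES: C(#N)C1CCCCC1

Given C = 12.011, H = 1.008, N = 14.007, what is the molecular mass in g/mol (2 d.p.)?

Molecular formula: C7H11N.
M = 7×12.011 + 11×1.008 + 1×14.007 = 109.17 g/mol.

109.17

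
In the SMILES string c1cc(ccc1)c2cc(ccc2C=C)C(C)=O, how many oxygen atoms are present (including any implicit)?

1

The symbol for oxygen appears 1 time in the SMILES.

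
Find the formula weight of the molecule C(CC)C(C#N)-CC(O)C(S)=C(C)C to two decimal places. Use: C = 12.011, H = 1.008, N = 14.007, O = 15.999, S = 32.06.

Molecular formula: C11H19NOS.
M = 11×12.011 + 19×1.008 + 1×14.007 + 1×15.999 + 1×32.06 = 213.34 g/mol.

213.34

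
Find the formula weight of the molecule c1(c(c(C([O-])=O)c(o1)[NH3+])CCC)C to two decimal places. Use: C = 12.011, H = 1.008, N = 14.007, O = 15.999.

Molecular formula: C9H13NO3.
M = 9×12.011 + 13×1.008 + 1×14.007 + 3×15.999 = 183.21 g/mol.

183.21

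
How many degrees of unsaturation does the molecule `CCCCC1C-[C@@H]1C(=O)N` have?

2

Molecular formula from the SMILES: C8H15NO.
DoU = (2C + 2 + N − H − X)/2 = (2·8 + 2 + 1 − 15 − 0)/2 = 4/2 = 2.
(Structurally: 1 ring(s) + 1 π bond(s) = 2.)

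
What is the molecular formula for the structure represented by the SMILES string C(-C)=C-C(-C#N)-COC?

C7H11NO

Heavy atoms from the SMILES: 7 C, 1 N, 1 O.
Implicit hydrogens by atom environment:
  3 × C: 1 H each → 3
  2 × C: 3 H each → 6
  1 × C: 2 H
  1 × C: no H
  1 × N: no H
  1 × O: no H
  Total hydrogens = 11.
Molecular formula: C7H11NO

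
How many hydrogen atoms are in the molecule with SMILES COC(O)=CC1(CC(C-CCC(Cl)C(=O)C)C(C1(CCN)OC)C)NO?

33

Hydrogens are implicit in SMILES; fill each atom to its normal valence:
  6 × C: 2 H each → 12
  4 × C: 3 H each → 12
  4 × C: 1 H each → 4
  4 × C: no H
  3 × O: no H
  2 × O: 1 H each → 2
  1 × Cl: no H
  1 × N: 2 H
  1 × N: 1 H
  Total hydrogens = 33.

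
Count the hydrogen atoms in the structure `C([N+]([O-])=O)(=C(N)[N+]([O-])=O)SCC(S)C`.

9

Hydrogens are implicit in SMILES; fill each atom to its normal valence:
  2 × C: no H
  2 × N (charge +1): no H
  2 × O: no H
  2 × O (charge -1): no H
  1 × C: 3 H
  1 × C: 2 H
  1 × C: 1 H
  1 × N: 2 H
  1 × S: 1 H
  1 × S: no H
  Total hydrogens = 9.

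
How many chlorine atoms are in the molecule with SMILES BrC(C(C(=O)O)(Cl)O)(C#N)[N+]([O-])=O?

The symbol for chlorine appears 1 time in the SMILES.

1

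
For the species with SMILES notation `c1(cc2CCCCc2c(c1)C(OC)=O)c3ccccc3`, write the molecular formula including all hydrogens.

Heavy atoms from the SMILES: 18 C, 2 O.
Implicit hydrogens by atom environment:
  7 × C (aromatic): 1 H each → 7
  5 × C (aromatic): no H
  4 × C: 2 H each → 8
  2 × O: no H
  1 × C: 3 H
  1 × C: no H
  Total hydrogens = 18.
Molecular formula: C18H18O2

C18H18O2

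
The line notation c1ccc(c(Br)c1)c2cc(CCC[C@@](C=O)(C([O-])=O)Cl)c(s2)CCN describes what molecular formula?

C18H18BrClNO3S-

Heavy atoms from the SMILES: 1 Br, 18 C, 1 Cl, 1 N, 3 O, 1 S.
Implicit hydrogens by atom environment:
  5 × C: 2 H each → 10
  5 × C (aromatic): 1 H each → 5
  5 × C (aromatic): no H
  2 × C: no H
  2 × O: no H
  1 × Br: no H
  1 × C: 1 H
  1 × Cl: no H
  1 × N: 2 H
  1 × O (charge -1): no H
  1 × S (aromatic): no H
  Total hydrogens = 18.
Net charge -1.
Molecular formula: C18H18BrClNO3S-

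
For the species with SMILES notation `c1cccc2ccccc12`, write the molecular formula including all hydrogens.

C10H8

Heavy atoms from the SMILES: 10 C.
Implicit hydrogens by atom environment:
  8 × C (aromatic): 1 H each → 8
  2 × C (aromatic): no H
  Total hydrogens = 8.
Molecular formula: C10H8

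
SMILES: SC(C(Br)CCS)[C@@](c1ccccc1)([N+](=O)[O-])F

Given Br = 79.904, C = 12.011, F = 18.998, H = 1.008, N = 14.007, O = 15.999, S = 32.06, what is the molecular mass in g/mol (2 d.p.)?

354.25

Molecular formula: C11H13BrFNO2S2.
M = 1×79.904 + 11×12.011 + 1×18.998 + 13×1.008 + 1×14.007 + 2×15.999 + 2×32.06 = 354.25 g/mol.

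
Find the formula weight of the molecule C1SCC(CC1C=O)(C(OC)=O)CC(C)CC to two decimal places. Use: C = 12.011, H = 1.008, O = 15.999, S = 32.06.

Molecular formula: C13H22O3S.
M = 13×12.011 + 22×1.008 + 3×15.999 + 1×32.06 = 258.38 g/mol.

258.38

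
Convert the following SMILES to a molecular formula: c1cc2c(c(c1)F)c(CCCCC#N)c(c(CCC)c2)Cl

Heavy atoms from the SMILES: 18 C, 1 Cl, 1 F, 1 N.
Implicit hydrogens by atom environment:
  6 × C: 2 H each → 12
  6 × C (aromatic): no H
  4 × C (aromatic): 1 H each → 4
  1 × C: 3 H
  1 × C: no H
  1 × Cl: no H
  1 × F: no H
  1 × N: no H
  Total hydrogens = 19.
Molecular formula: C18H19ClFN

C18H19ClFN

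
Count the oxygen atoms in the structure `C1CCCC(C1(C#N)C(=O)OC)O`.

3

The symbol for oxygen appears 3 times in the SMILES.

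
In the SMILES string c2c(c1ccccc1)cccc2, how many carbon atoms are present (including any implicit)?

12

The symbol for carbon appears 12 times in the SMILES. Lowercase c denotes aromatic carbon and counts toward C.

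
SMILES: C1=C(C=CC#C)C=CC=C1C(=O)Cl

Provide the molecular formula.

Heavy atoms from the SMILES: 11 C, 1 Cl, 1 O.
Implicit hydrogens by atom environment:
  4 × C (aromatic): 1 H each → 4
  3 × C: 1 H each → 3
  2 × C (aromatic): no H
  2 × C: no H
  1 × Cl: no H
  1 × O: no H
  Total hydrogens = 7.
Molecular formula: C11H7ClO

C11H7ClO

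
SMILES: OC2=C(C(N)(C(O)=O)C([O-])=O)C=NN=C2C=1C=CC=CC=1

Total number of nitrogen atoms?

3

The symbol for nitrogen appears 3 times in the SMILES.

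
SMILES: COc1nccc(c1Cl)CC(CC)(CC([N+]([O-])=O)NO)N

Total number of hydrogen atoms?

Hydrogens are implicit in SMILES; fill each atom to its normal valence:
  3 × C: 2 H each → 6
  3 × C (aromatic): no H
  2 × C: 3 H each → 6
  2 × C (aromatic): 1 H each → 2
  2 × O: no H
  1 × C: 1 H
  1 × C: no H
  1 × Cl: no H
  1 × N: 2 H
  1 × N: 1 H
  1 × N (aromatic): no H
  1 × N (charge +1): no H
  1 × O: 1 H
  1 × O (charge -1): no H
  Total hydrogens = 19.

19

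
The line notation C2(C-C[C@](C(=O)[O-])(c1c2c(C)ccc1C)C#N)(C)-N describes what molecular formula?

C15H17N2O2-

Heavy atoms from the SMILES: 15 C, 2 N, 2 O.
Implicit hydrogens by atom environment:
  4 × C (aromatic): no H
  4 × C: no H
  3 × C: 3 H each → 9
  2 × C: 2 H each → 4
  2 × C (aromatic): 1 H each → 2
  1 × N: 2 H
  1 × N: no H
  1 × O: no H
  1 × O (charge -1): no H
  Total hydrogens = 17.
Net charge -1.
Molecular formula: C15H17N2O2-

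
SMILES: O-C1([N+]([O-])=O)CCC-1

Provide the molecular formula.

C4H7NO3

Heavy atoms from the SMILES: 4 C, 1 N, 3 O.
Implicit hydrogens by atom environment:
  3 × C: 2 H each → 6
  1 × C: no H
  1 × N (charge +1): no H
  1 × O: 1 H
  1 × O: no H
  1 × O (charge -1): no H
  Total hydrogens = 7.
Molecular formula: C4H7NO3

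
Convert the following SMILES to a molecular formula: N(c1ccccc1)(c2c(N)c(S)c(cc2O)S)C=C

Heavy atoms from the SMILES: 14 C, 2 N, 1 O, 2 S.
Implicit hydrogens by atom environment:
  6 × C (aromatic): 1 H each → 6
  6 × C (aromatic): no H
  2 × S: 1 H each → 2
  1 × C: 2 H
  1 × C: 1 H
  1 × N: 2 H
  1 × N: no H
  1 × O: 1 H
  Total hydrogens = 14.
Molecular formula: C14H14N2OS2

C14H14N2OS2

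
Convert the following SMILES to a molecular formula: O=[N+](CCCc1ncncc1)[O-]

Heavy atoms from the SMILES: 7 C, 3 N, 2 O.
Implicit hydrogens by atom environment:
  3 × C: 2 H each → 6
  3 × C (aromatic): 1 H each → 3
  2 × N (aromatic): no H
  1 × C (aromatic): no H
  1 × N (charge +1): no H
  1 × O: no H
  1 × O (charge -1): no H
  Total hydrogens = 9.
Molecular formula: C7H9N3O2

C7H9N3O2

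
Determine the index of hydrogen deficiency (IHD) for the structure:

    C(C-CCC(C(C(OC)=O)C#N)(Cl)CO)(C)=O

4

Molecular formula from the SMILES: C11H16ClNO4.
DoU = (2C + 2 + N − H − X)/2 = (2·11 + 2 + 1 − 16 − 1)/2 = 8/2 = 4.
(Structurally: 0 ring(s) + 4 π bond(s) = 4.)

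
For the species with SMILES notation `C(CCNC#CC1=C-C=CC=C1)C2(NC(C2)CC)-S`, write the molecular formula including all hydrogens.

C16H22N2S

Heavy atoms from the SMILES: 16 C, 2 N, 1 S.
Implicit hydrogens by atom environment:
  5 × C: 2 H each → 10
  5 × C (aromatic): 1 H each → 5
  3 × C: no H
  2 × N: 1 H each → 2
  1 × C: 3 H
  1 × C: 1 H
  1 × C (aromatic): no H
  1 × S: 1 H
  Total hydrogens = 22.
Molecular formula: C16H22N2S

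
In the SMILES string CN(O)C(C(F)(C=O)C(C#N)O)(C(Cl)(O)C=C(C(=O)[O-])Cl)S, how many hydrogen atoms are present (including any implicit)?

10

Hydrogens are implicit in SMILES; fill each atom to its normal valence:
  6 × C: no H
  3 × C: 1 H each → 3
  3 × O: 1 H each → 3
  2 × Cl: no H
  2 × N: no H
  2 × O: no H
  1 × C: 3 H
  1 × F: no H
  1 × O (charge -1): no H
  1 × S: 1 H
  Total hydrogens = 10.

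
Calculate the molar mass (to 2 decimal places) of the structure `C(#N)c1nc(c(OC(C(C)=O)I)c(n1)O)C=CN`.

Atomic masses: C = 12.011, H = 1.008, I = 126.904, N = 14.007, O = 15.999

360.11

Molecular formula: C10H9IN4O3.
M = 10×12.011 + 9×1.008 + 1×126.904 + 4×14.007 + 3×15.999 = 360.11 g/mol.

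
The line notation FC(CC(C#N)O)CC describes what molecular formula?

Heavy atoms from the SMILES: 6 C, 1 F, 1 N, 1 O.
Implicit hydrogens by atom environment:
  2 × C: 2 H each → 4
  2 × C: 1 H each → 2
  1 × C: 3 H
  1 × C: no H
  1 × F: no H
  1 × N: no H
  1 × O: 1 H
  Total hydrogens = 10.
Molecular formula: C6H10FNO

C6H10FNO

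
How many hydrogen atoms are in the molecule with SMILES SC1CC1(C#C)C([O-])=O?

5

Hydrogens are implicit in SMILES; fill each atom to its normal valence:
  3 × C: no H
  2 × C: 1 H each → 2
  1 × C: 2 H
  1 × O: no H
  1 × O (charge -1): no H
  1 × S: 1 H
  Total hydrogens = 5.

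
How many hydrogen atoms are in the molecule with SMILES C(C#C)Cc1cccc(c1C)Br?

11

Hydrogens are implicit in SMILES; fill each atom to its normal valence:
  3 × C (aromatic): 1 H each → 3
  3 × C (aromatic): no H
  2 × C: 2 H each → 4
  1 × Br: no H
  1 × C: 3 H
  1 × C: 1 H
  1 × C: no H
  Total hydrogens = 11.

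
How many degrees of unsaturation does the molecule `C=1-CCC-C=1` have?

Molecular formula from the SMILES: C5H8.
DoU = (2C + 2 + N − H − X)/2 = (2·5 + 2 + 0 − 8 − 0)/2 = 4/2 = 2.
(Structurally: 1 ring(s) + 1 π bond(s) = 2.)

2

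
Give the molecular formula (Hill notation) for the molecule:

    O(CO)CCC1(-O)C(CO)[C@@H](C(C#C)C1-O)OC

Heavy atoms from the SMILES: 12 C, 6 O.
Implicit hydrogens by atom environment:
  5 × C: 1 H each → 5
  4 × C: 2 H each → 8
  4 × O: 1 H each → 4
  2 × C: no H
  2 × O: no H
  1 × C: 3 H
  Total hydrogens = 20.
Molecular formula: C12H20O6

C12H20O6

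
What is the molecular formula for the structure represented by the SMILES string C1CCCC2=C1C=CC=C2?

Heavy atoms from the SMILES: 10 C.
Implicit hydrogens by atom environment:
  4 × C: 2 H each → 8
  4 × C (aromatic): 1 H each → 4
  2 × C (aromatic): no H
  Total hydrogens = 12.
Molecular formula: C10H12

C10H12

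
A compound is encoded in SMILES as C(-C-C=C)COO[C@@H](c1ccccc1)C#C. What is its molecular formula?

Heavy atoms from the SMILES: 14 C, 2 O.
Implicit hydrogens by atom environment:
  5 × C (aromatic): 1 H each → 5
  4 × C: 2 H each → 8
  3 × C: 1 H each → 3
  2 × O: no H
  1 × C (aromatic): no H
  1 × C: no H
  Total hydrogens = 16.
Molecular formula: C14H16O2

C14H16O2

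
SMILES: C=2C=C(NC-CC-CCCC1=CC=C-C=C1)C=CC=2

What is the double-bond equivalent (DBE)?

Molecular formula from the SMILES: C18H23N.
DoU = (2C + 2 + N − H − X)/2 = (2·18 + 2 + 1 − 23 − 0)/2 = 16/2 = 8.
(Structurally: 2 ring(s) + 6 π bond(s) = 8.)

8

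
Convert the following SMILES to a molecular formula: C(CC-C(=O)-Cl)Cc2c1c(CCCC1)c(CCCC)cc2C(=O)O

C20H27ClO3

Heavy atoms from the SMILES: 20 C, 1 Cl, 3 O.
Implicit hydrogens by atom environment:
  11 × C: 2 H each → 22
  5 × C (aromatic): no H
  2 × C: no H
  2 × O: no H
  1 × C: 3 H
  1 × C (aromatic): 1 H
  1 × Cl: no H
  1 × O: 1 H
  Total hydrogens = 27.
Molecular formula: C20H27ClO3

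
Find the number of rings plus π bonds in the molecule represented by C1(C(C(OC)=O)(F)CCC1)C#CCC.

Molecular formula from the SMILES: C11H15FO2.
DoU = (2C + 2 + N − H − X)/2 = (2·11 + 2 + 0 − 15 − 1)/2 = 8/2 = 4.
(Structurally: 1 ring(s) + 3 π bond(s) = 4.)

4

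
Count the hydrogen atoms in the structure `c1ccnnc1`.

4

Hydrogens are implicit in SMILES; fill each atom to its normal valence:
  4 × C (aromatic): 1 H each → 4
  2 × N (aromatic): no H
  Total hydrogens = 4.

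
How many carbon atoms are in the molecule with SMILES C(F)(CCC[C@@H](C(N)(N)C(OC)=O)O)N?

The symbol for carbon appears 8 times in the SMILES.

8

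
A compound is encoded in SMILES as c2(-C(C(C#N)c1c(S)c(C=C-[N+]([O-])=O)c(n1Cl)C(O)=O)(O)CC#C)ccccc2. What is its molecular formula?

Heavy atoms from the SMILES: 19 C, 1 Cl, 3 N, 5 O, 1 S.
Implicit hydrogens by atom environment:
  5 × C (aromatic): 1 H each → 5
  5 × C (aromatic): no H
  4 × C: 1 H each → 4
  4 × C: no H
  2 × O: 1 H each → 2
  2 × O: no H
  1 × C: 2 H
  1 × Cl: no H
  1 × N (aromatic): no H
  1 × N: no H
  1 × N (charge +1): no H
  1 × O (charge -1): no H
  1 × S: 1 H
  Total hydrogens = 14.
Molecular formula: C19H14ClN3O5S

C19H14ClN3O5S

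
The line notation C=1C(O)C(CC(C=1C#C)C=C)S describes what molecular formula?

C10H12OS

Heavy atoms from the SMILES: 10 C, 1 O, 1 S.
Implicit hydrogens by atom environment:
  6 × C: 1 H each → 6
  2 × C: 2 H each → 4
  2 × C: no H
  1 × O: 1 H
  1 × S: 1 H
  Total hydrogens = 12.
Molecular formula: C10H12OS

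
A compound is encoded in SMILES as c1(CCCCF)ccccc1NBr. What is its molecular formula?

C10H13BrFN

Heavy atoms from the SMILES: 1 Br, 10 C, 1 F, 1 N.
Implicit hydrogens by atom environment:
  4 × C: 2 H each → 8
  4 × C (aromatic): 1 H each → 4
  2 × C (aromatic): no H
  1 × Br: no H
  1 × F: no H
  1 × N: 1 H
  Total hydrogens = 13.
Molecular formula: C10H13BrFN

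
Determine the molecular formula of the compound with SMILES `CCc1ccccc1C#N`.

Heavy atoms from the SMILES: 9 C, 1 N.
Implicit hydrogens by atom environment:
  4 × C (aromatic): 1 H each → 4
  2 × C (aromatic): no H
  1 × C: 3 H
  1 × C: 2 H
  1 × C: no H
  1 × N: no H
  Total hydrogens = 9.
Molecular formula: C9H9N

C9H9N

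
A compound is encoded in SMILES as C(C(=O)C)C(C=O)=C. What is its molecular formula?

Heavy atoms from the SMILES: 6 C, 2 O.
Implicit hydrogens by atom environment:
  2 × C: 2 H each → 4
  2 × C: no H
  2 × O: no H
  1 × C: 3 H
  1 × C: 1 H
  Total hydrogens = 8.
Molecular formula: C6H8O2

C6H8O2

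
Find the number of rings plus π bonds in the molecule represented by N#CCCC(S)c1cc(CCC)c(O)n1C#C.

Molecular formula from the SMILES: C13H16N2OS.
DoU = (2C + 2 + N − H − X)/2 = (2·13 + 2 + 2 − 16 − 0)/2 = 14/2 = 7.
(Structurally: 1 ring(s) + 6 π bond(s) = 7.)

7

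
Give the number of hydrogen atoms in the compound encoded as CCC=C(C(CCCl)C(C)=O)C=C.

Hydrogens are implicit in SMILES; fill each atom to its normal valence:
  4 × C: 2 H each → 8
  3 × C: 1 H each → 3
  2 × C: 3 H each → 6
  2 × C: no H
  1 × Cl: no H
  1 × O: no H
  Total hydrogens = 17.

17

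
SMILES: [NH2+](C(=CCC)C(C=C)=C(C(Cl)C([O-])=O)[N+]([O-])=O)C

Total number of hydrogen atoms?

Hydrogens are implicit in SMILES; fill each atom to its normal valence:
  4 × C: no H
  3 × C: 1 H each → 3
  2 × C: 3 H each → 6
  2 × C: 2 H each → 4
  2 × O: no H
  2 × O (charge -1): no H
  1 × Cl: no H
  1 × N (charge +1): 2 H
  1 × N (charge +1): no H
  Total hydrogens = 15.

15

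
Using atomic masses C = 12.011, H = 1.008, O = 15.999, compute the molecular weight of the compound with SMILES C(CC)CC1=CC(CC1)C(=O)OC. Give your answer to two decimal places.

Molecular formula: C11H18O2.
M = 11×12.011 + 18×1.008 + 2×15.999 = 182.26 g/mol.

182.26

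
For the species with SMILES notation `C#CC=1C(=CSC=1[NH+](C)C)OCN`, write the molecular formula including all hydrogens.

Heavy atoms from the SMILES: 9 C, 2 N, 1 O, 1 S.
Implicit hydrogens by atom environment:
  3 × C (aromatic): no H
  2 × C: 3 H each → 6
  1 × C: 2 H
  1 × C (aromatic): 1 H
  1 × C: 1 H
  1 × C: no H
  1 × N: 2 H
  1 × N (charge +1): 1 H
  1 × O: no H
  1 × S (aromatic): no H
  Total hydrogens = 13.
Net charge +1.
Molecular formula: C9H13N2OS+

C9H13N2OS+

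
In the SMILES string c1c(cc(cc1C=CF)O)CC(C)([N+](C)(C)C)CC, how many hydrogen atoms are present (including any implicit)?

Hydrogens are implicit in SMILES; fill each atom to its normal valence:
  5 × C: 3 H each → 15
  3 × C (aromatic): 1 H each → 3
  3 × C (aromatic): no H
  2 × C: 2 H each → 4
  2 × C: 1 H each → 2
  1 × C: no H
  1 × F: no H
  1 × N (charge +1): no H
  1 × O: 1 H
  Total hydrogens = 25.

25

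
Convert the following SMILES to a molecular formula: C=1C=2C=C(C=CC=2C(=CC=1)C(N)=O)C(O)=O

Heavy atoms from the SMILES: 12 C, 1 N, 3 O.
Implicit hydrogens by atom environment:
  6 × C (aromatic): 1 H each → 6
  4 × C (aromatic): no H
  2 × C: no H
  2 × O: no H
  1 × N: 2 H
  1 × O: 1 H
  Total hydrogens = 9.
Molecular formula: C12H9NO3

C12H9NO3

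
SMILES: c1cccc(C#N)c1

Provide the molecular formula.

Heavy atoms from the SMILES: 7 C, 1 N.
Implicit hydrogens by atom environment:
  5 × C (aromatic): 1 H each → 5
  1 × C (aromatic): no H
  1 × C: no H
  1 × N: no H
  Total hydrogens = 5.
Molecular formula: C7H5N

C7H5N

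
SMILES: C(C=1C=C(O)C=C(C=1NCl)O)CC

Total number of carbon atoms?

9

The symbol for carbon appears 9 times in the SMILES. (Cl is a single chlorine, not C + l.)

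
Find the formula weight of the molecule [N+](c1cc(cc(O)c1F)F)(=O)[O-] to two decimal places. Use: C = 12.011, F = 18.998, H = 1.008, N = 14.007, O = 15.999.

Molecular formula: C6H3F2NO3.
M = 6×12.011 + 2×18.998 + 3×1.008 + 1×14.007 + 3×15.999 = 175.09 g/mol.

175.09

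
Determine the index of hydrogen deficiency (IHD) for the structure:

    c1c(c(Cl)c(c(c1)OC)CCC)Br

Molecular formula from the SMILES: C10H12BrClO.
DoU = (2C + 2 + N − H − X)/2 = (2·10 + 2 + 0 − 12 − 2)/2 = 8/2 = 4.
(Structurally: 1 ring(s) + 3 π bond(s) = 4.)

4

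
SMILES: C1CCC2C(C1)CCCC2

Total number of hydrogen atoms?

18

Hydrogens are implicit in SMILES; fill each atom to its normal valence:
  8 × C: 2 H each → 16
  2 × C: 1 H each → 2
  Total hydrogens = 18.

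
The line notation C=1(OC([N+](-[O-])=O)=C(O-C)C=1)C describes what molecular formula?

C6H7NO4

Heavy atoms from the SMILES: 6 C, 1 N, 4 O.
Implicit hydrogens by atom environment:
  3 × C (aromatic): no H
  2 × C: 3 H each → 6
  2 × O: no H
  1 × C (aromatic): 1 H
  1 × N (charge +1): no H
  1 × O (aromatic): no H
  1 × O (charge -1): no H
  Total hydrogens = 7.
Molecular formula: C6H7NO4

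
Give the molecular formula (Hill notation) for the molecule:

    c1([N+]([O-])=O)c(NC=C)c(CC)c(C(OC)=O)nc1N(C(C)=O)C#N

Heavy atoms from the SMILES: 14 C, 5 N, 5 O.
Implicit hydrogens by atom environment:
  5 × C (aromatic): no H
  4 × O: no H
  3 × C: 3 H each → 9
  3 × C: no H
  2 × C: 2 H each → 4
  2 × N: no H
  1 × C: 1 H
  1 × N: 1 H
  1 × N (aromatic): no H
  1 × N (charge +1): no H
  1 × O (charge -1): no H
  Total hydrogens = 15.
Molecular formula: C14H15N5O5

C14H15N5O5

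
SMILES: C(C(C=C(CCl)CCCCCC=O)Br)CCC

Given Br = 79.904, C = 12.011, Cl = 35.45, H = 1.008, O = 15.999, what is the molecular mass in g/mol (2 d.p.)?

323.70

Molecular formula: C14H24BrClO.
M = 1×79.904 + 14×12.011 + 1×35.45 + 24×1.008 + 1×15.999 = 323.70 g/mol.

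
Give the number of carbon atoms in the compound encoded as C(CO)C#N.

3

The symbol for carbon appears 3 times in the SMILES.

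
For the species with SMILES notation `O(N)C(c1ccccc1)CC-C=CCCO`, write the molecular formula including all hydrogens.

Heavy atoms from the SMILES: 13 C, 1 N, 2 O.
Implicit hydrogens by atom environment:
  5 × C (aromatic): 1 H each → 5
  4 × C: 2 H each → 8
  3 × C: 1 H each → 3
  1 × C (aromatic): no H
  1 × N: 2 H
  1 × O: 1 H
  1 × O: no H
  Total hydrogens = 19.
Molecular formula: C13H19NO2

C13H19NO2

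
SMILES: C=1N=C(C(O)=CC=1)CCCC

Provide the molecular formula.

Heavy atoms from the SMILES: 9 C, 1 N, 1 O.
Implicit hydrogens by atom environment:
  3 × C: 2 H each → 6
  3 × C (aromatic): 1 H each → 3
  2 × C (aromatic): no H
  1 × C: 3 H
  1 × N (aromatic): no H
  1 × O: 1 H
  Total hydrogens = 13.
Molecular formula: C9H13NO

C9H13NO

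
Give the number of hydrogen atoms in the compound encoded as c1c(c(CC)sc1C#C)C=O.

8

Hydrogens are implicit in SMILES; fill each atom to its normal valence:
  3 × C (aromatic): no H
  2 × C: 1 H each → 2
  1 × C: 3 H
  1 × C: 2 H
  1 × C (aromatic): 1 H
  1 × C: no H
  1 × O: no H
  1 × S (aromatic): no H
  Total hydrogens = 8.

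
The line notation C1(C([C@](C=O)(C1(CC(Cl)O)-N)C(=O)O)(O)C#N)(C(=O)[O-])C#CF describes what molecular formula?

Heavy atoms from the SMILES: 12 C, 1 Cl, 1 F, 2 N, 7 O.
Implicit hydrogens by atom environment:
  9 × C: no H
  3 × O: 1 H each → 3
  3 × O: no H
  2 × C: 1 H each → 2
  1 × C: 2 H
  1 × Cl: no H
  1 × F: no H
  1 × N: 2 H
  1 × N: no H
  1 × O (charge -1): no H
  Total hydrogens = 9.
Net charge -1.
Molecular formula: C12H9ClFN2O7-

C12H9ClFN2O7-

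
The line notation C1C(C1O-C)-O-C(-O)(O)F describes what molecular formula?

Heavy atoms from the SMILES: 5 C, 1 F, 4 O.
Implicit hydrogens by atom environment:
  2 × C: 1 H each → 2
  2 × O: 1 H each → 2
  2 × O: no H
  1 × C: 3 H
  1 × C: 2 H
  1 × C: no H
  1 × F: no H
  Total hydrogens = 9.
Molecular formula: C5H9FO4

C5H9FO4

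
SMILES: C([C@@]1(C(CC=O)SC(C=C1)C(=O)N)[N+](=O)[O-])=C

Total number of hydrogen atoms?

12

Hydrogens are implicit in SMILES; fill each atom to its normal valence:
  6 × C: 1 H each → 6
  3 × O: no H
  2 × C: 2 H each → 4
  2 × C: no H
  1 × N: 2 H
  1 × N (charge +1): no H
  1 × O (charge -1): no H
  1 × S: no H
  Total hydrogens = 12.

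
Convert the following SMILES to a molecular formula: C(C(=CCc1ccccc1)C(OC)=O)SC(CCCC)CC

C19H28O2S

Heavy atoms from the SMILES: 19 C, 2 O, 1 S.
Implicit hydrogens by atom environment:
  6 × C: 2 H each → 12
  5 × C (aromatic): 1 H each → 5
  3 × C: 3 H each → 9
  2 × C: 1 H each → 2
  2 × C: no H
  2 × O: no H
  1 × C (aromatic): no H
  1 × S: no H
  Total hydrogens = 28.
Molecular formula: C19H28O2S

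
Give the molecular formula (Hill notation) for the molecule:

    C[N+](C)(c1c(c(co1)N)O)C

C7H13N2O2+

Heavy atoms from the SMILES: 7 C, 2 N, 2 O.
Implicit hydrogens by atom environment:
  3 × C: 3 H each → 9
  3 × C (aromatic): no H
  1 × C (aromatic): 1 H
  1 × N: 2 H
  1 × N (charge +1): no H
  1 × O: 1 H
  1 × O (aromatic): no H
  Total hydrogens = 13.
Net charge +1.
Molecular formula: C7H13N2O2+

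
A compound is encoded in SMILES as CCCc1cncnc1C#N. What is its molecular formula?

C8H9N3

Heavy atoms from the SMILES: 8 C, 3 N.
Implicit hydrogens by atom environment:
  2 × C: 2 H each → 4
  2 × C (aromatic): 1 H each → 2
  2 × C (aromatic): no H
  2 × N (aromatic): no H
  1 × C: 3 H
  1 × C: no H
  1 × N: no H
  Total hydrogens = 9.
Molecular formula: C8H9N3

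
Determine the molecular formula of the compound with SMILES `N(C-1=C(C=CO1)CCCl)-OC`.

C7H10ClNO2

Heavy atoms from the SMILES: 7 C, 1 Cl, 1 N, 2 O.
Implicit hydrogens by atom environment:
  2 × C: 2 H each → 4
  2 × C (aromatic): 1 H each → 2
  2 × C (aromatic): no H
  1 × C: 3 H
  1 × Cl: no H
  1 × N: 1 H
  1 × O (aromatic): no H
  1 × O: no H
  Total hydrogens = 10.
Molecular formula: C7H10ClNO2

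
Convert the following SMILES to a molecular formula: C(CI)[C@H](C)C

Heavy atoms from the SMILES: 5 C, 1 I.
Implicit hydrogens by atom environment:
  2 × C: 3 H each → 6
  2 × C: 2 H each → 4
  1 × C: 1 H
  1 × I: no H
  Total hydrogens = 11.
Molecular formula: C5H11I

C5H11I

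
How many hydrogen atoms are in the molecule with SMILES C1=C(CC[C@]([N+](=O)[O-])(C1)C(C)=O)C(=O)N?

Hydrogens are implicit in SMILES; fill each atom to its normal valence:
  4 × C: no H
  3 × C: 2 H each → 6
  3 × O: no H
  1 × C: 3 H
  1 × C: 1 H
  1 × N: 2 H
  1 × N (charge +1): no H
  1 × O (charge -1): no H
  Total hydrogens = 12.

12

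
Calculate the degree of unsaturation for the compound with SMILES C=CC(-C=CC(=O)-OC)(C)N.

Molecular formula from the SMILES: C8H13NO2.
DoU = (2C + 2 + N − H − X)/2 = (2·8 + 2 + 1 − 13 − 0)/2 = 6/2 = 3.
(Structurally: 0 ring(s) + 3 π bond(s) = 3.)

3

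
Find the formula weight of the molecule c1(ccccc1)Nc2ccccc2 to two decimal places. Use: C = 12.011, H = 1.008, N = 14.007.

169.23

Molecular formula: C12H11N.
M = 12×12.011 + 11×1.008 + 1×14.007 = 169.23 g/mol.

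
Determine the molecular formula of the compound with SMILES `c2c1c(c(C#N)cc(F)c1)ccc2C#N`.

C12H5FN2

Heavy atoms from the SMILES: 12 C, 1 F, 2 N.
Implicit hydrogens by atom environment:
  5 × C (aromatic): 1 H each → 5
  5 × C (aromatic): no H
  2 × C: no H
  2 × N: no H
  1 × F: no H
  Total hydrogens = 5.
Molecular formula: C12H5FN2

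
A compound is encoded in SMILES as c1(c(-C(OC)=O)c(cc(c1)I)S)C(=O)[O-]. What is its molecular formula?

Heavy atoms from the SMILES: 9 C, 1 I, 4 O, 1 S.
Implicit hydrogens by atom environment:
  4 × C (aromatic): no H
  3 × O: no H
  2 × C (aromatic): 1 H each → 2
  2 × C: no H
  1 × C: 3 H
  1 × I: no H
  1 × O (charge -1): no H
  1 × S: 1 H
  Total hydrogens = 6.
Net charge -1.
Molecular formula: C9H6IO4S-

C9H6IO4S-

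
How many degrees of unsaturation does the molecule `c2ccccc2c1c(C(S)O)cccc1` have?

8

Molecular formula from the SMILES: C13H12OS.
DoU = (2C + 2 + N − H − X)/2 = (2·13 + 2 + 0 − 12 − 0)/2 = 16/2 = 8.
(Structurally: 2 ring(s) + 6 π bond(s) = 8.)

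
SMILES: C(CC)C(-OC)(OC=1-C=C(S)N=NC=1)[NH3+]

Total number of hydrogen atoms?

Hydrogens are implicit in SMILES; fill each atom to its normal valence:
  2 × C: 3 H each → 6
  2 × C: 2 H each → 4
  2 × C (aromatic): 1 H each → 2
  2 × C (aromatic): no H
  2 × N (aromatic): no H
  2 × O: no H
  1 × C: no H
  1 × N (charge +1): 3 H
  1 × S: 1 H
  Total hydrogens = 16.

16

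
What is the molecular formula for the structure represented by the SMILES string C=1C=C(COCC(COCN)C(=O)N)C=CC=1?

Heavy atoms from the SMILES: 12 C, 2 N, 3 O.
Implicit hydrogens by atom environment:
  5 × C (aromatic): 1 H each → 5
  4 × C: 2 H each → 8
  3 × O: no H
  2 × N: 2 H each → 4
  1 × C: 1 H
  1 × C: no H
  1 × C (aromatic): no H
  Total hydrogens = 18.
Molecular formula: C12H18N2O3

C12H18N2O3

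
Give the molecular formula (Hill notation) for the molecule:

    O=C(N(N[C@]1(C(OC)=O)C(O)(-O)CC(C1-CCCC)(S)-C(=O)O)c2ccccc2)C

C20H28N2O7S

Heavy atoms from the SMILES: 20 C, 2 N, 7 O, 1 S.
Implicit hydrogens by atom environment:
  6 × C: no H
  5 × C (aromatic): 1 H each → 5
  4 × C: 2 H each → 8
  4 × O: no H
  3 × C: 3 H each → 9
  3 × O: 1 H each → 3
  1 × C: 1 H
  1 × C (aromatic): no H
  1 × N: 1 H
  1 × N: no H
  1 × S: 1 H
  Total hydrogens = 28.
Molecular formula: C20H28N2O7S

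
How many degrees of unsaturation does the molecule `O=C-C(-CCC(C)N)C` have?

1

Molecular formula from the SMILES: C7H15NO.
DoU = (2C + 2 + N − H − X)/2 = (2·7 + 2 + 1 − 15 − 0)/2 = 2/2 = 1.
(Structurally: 0 ring(s) + 1 π bond(s) = 1.)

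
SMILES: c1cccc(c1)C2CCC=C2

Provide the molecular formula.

Heavy atoms from the SMILES: 11 C.
Implicit hydrogens by atom environment:
  5 × C (aromatic): 1 H each → 5
  3 × C: 1 H each → 3
  2 × C: 2 H each → 4
  1 × C (aromatic): no H
  Total hydrogens = 12.
Molecular formula: C11H12

C11H12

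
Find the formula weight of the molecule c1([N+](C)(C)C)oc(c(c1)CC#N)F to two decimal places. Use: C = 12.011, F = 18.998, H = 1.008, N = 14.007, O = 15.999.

183.21

Molecular formula: C9H12FN2O+.
M = 9×12.011 + 1×18.998 + 12×1.008 + 2×14.007 + 1×15.999 = 183.21 g/mol.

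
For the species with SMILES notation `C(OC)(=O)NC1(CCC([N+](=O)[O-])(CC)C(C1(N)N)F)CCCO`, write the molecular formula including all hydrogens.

Heavy atoms from the SMILES: 13 C, 1 F, 4 N, 5 O.
Implicit hydrogens by atom environment:
  6 × C: 2 H each → 12
  4 × C: no H
  3 × O: no H
  2 × C: 3 H each → 6
  2 × N: 2 H each → 4
  1 × C: 1 H
  1 × F: no H
  1 × N: 1 H
  1 × N (charge +1): no H
  1 × O: 1 H
  1 × O (charge -1): no H
  Total hydrogens = 25.
Molecular formula: C13H25FN4O5

C13H25FN4O5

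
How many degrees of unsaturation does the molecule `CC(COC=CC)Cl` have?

Molecular formula from the SMILES: C6H11ClO.
DoU = (2C + 2 + N − H − X)/2 = (2·6 + 2 + 0 − 11 − 1)/2 = 2/2 = 1.
(Structurally: 0 ring(s) + 1 π bond(s) = 1.)

1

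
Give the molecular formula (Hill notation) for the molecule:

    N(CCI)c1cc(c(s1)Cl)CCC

Heavy atoms from the SMILES: 9 C, 1 Cl, 1 I, 1 N, 1 S.
Implicit hydrogens by atom environment:
  4 × C: 2 H each → 8
  3 × C (aromatic): no H
  1 × C: 3 H
  1 × C (aromatic): 1 H
  1 × Cl: no H
  1 × I: no H
  1 × N: 1 H
  1 × S (aromatic): no H
  Total hydrogens = 13.
Molecular formula: C9H13ClINS

C9H13ClINS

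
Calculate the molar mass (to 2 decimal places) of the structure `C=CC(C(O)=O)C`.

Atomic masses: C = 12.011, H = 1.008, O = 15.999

Molecular formula: C5H8O2.
M = 5×12.011 + 8×1.008 + 2×15.999 = 100.12 g/mol.

100.12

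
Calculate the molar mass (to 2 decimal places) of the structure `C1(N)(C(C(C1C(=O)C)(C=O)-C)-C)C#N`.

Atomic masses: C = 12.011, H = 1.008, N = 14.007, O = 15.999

Molecular formula: C10H14N2O2.
M = 10×12.011 + 14×1.008 + 2×14.007 + 2×15.999 = 194.23 g/mol.

194.23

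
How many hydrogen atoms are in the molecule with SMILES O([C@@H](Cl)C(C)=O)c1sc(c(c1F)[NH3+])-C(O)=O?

8

Hydrogens are implicit in SMILES; fill each atom to its normal valence:
  4 × C (aromatic): no H
  3 × O: no H
  2 × C: no H
  1 × C: 3 H
  1 × C: 1 H
  1 × Cl: no H
  1 × F: no H
  1 × N (charge +1): 3 H
  1 × O: 1 H
  1 × S (aromatic): no H
  Total hydrogens = 8.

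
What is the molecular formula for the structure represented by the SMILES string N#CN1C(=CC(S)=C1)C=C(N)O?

Heavy atoms from the SMILES: 7 C, 3 N, 1 O, 1 S.
Implicit hydrogens by atom environment:
  2 × C (aromatic): 1 H each → 2
  2 × C (aromatic): no H
  2 × C: no H
  1 × C: 1 H
  1 × N: 2 H
  1 × N (aromatic): no H
  1 × N: no H
  1 × O: 1 H
  1 × S: 1 H
  Total hydrogens = 7.
Molecular formula: C7H7N3OS

C7H7N3OS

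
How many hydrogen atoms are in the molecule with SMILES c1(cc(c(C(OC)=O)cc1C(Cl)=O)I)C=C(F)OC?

9

Hydrogens are implicit in SMILES; fill each atom to its normal valence:
  4 × C (aromatic): no H
  4 × O: no H
  3 × C: no H
  2 × C: 3 H each → 6
  2 × C (aromatic): 1 H each → 2
  1 × C: 1 H
  1 × Cl: no H
  1 × F: no H
  1 × I: no H
  Total hydrogens = 9.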